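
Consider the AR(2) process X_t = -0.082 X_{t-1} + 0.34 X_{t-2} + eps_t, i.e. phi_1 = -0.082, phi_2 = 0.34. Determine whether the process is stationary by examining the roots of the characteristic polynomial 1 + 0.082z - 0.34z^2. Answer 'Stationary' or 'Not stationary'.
\text{Stationary}

The AR(p) characteristic polynomial is P(z) = 1 + 0.082z - 0.34z^2.
Stationarity requires all roots to lie outside the unit circle, i.e. |z| > 1 for every root.
Set 1 + (0.082) z + (-0.34) z^2 = 0, i.e. a z^2 + b z + c = 0 with a = -0.34, b = 0.082, c = 1.
Discriminant D = b^2 - 4ac = (0.082)^2 - 4*(-0.34)*1 = 0.006724 - (-1.36) = 1.366724.
D >= 0, so the roots are real: z = (-b +/- sqrt(D)) / (2a) = (-0.082 +/- 1.16907) / (-0.68).
  z_1 = (-0.082 + 1.16907) / (-0.68) = -1.5986,   |z_1| = 1.5986.
  z_2 = (-0.082 - 1.16907) / (-0.68) = 1.8398,   |z_2| = 1.8398.
Moduli of all roots: 1.5986, 1.8398.
All moduli strictly greater than 1? Yes.
Verdict: Stationary.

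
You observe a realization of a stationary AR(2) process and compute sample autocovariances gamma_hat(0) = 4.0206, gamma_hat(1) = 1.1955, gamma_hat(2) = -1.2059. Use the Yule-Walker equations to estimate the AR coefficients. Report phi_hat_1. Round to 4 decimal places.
\hat\phi_{1} = 0.4240

The Yule-Walker equations for an AR(p) process read, in matrix form,
  Gamma_p phi = r_p,   with   (Gamma_p)_{ij} = gamma(|i - j|),
                       (r_p)_i = gamma(i),   i,j = 1..p.
Substitute the sample gammas (Toeplitz matrix and right-hand side of size 2):
  Gamma_p = [[4.0206, 1.1955], [1.1955, 4.0206]]
  r_p     = [1.1955, -1.2059]
Written out:
  4.0206 phi_1 + 1.1955 phi_2 = 1.1955
  1.1955 phi_1 + 4.0206 phi_2 = -1.2059
Solve by Cramer's rule:
  det = gamma(0)^2 - gamma(1)^2 = (4.0206)^2 - (1.1955)^2 = 16.16522436 - 1.42922025 = 14.73600411
  phi_hat_1 = [gamma(1) gamma(0) - gamma(1) gamma(2)] / det = [(1.1955)(4.0206) - (1.1955)(-1.2059)] / 14.73600411 = 6.24828075 / 14.73600411 = 0.424
  phi_hat_2 = [gamma(0) gamma(2) - gamma(1)^2] / det = [(4.0206)(-1.2059) - (1.1955)^2] / 14.73600411 = -6.27766179 / 14.73600411 = -0.426
So phi_hat = [0.4240, -0.4260].
Therefore phi_hat_1 = 0.4240.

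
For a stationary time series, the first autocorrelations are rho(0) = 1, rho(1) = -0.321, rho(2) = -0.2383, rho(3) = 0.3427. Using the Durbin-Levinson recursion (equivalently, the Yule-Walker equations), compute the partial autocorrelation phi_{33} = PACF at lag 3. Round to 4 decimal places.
\phi_{33} = 0.1498

The PACF at lag k is phi_{kk}, the last component of the solution
to the Yule-Walker system G_k phi = r_k where
  (G_k)_{ij} = rho(|i - j|), (r_k)_i = rho(i), i,j = 1..k.
Equivalently, Durbin-Levinson gives phi_{kk} iteratively:
  phi_{11} = rho(1)
  phi_{kk} = [rho(k) - sum_{j=1..k-1} phi_{k-1,j} rho(k-j)]
            / [1 - sum_{j=1..k-1} phi_{k-1,j} rho(j)],
  phi_{k,j} = phi_{k-1,j} - phi_{kk} phi_{k-1,k-j},  j = 1..k-1.
Step k = 1:
  phi_11 = rho(1) = -0.321.
Step k = 2:
  phi_22 = [rho(2) - phi_11 rho(1)] / [1 - phi_11 rho(1)] = [-0.2383 - (-0.321)(-0.321)] / [1 - (-0.321)(-0.321)]
         = -0.341341 / 0.896959 = -0.380554.
  Update: phi_21 = phi_11 - phi_22 phi_11 = -0.321 - (-0.380554)(-0.321) = -0.443158.
Step k = 3:
  phi_33 = [rho(3) - phi_21 rho(2) - phi_22 rho(1)] / [1 - phi_21 rho(1) - phi_22 rho(2)]
    numerator   = 0.3427 - (-0.443158)(-0.2383) - (-0.380554)(-0.321) = 0.1149378
    denominator = 1 - (-0.443158)(-0.321) - (-0.380554)(-0.2383) = 0.76706044
  phi_33 = 0.1149378 / 0.76706044 = 0.1498.
Therefore phi_{33} = 0.1498.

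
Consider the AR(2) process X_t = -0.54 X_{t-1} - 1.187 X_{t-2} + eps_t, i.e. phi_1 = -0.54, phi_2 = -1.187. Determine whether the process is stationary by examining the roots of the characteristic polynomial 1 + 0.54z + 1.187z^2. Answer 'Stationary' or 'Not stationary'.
\text{Not stationary}

The AR(p) characteristic polynomial is P(z) = 1 + 0.54z + 1.187z^2.
Stationarity requires all roots to lie outside the unit circle, i.e. |z| > 1 for every root.
Set 1 + (0.54) z + (1.187) z^2 = 0, i.e. a z^2 + b z + c = 0 with a = 1.187, b = 0.54, c = 1.
Discriminant D = b^2 - 4ac = (0.54)^2 - 4*(1.187)*1 = 0.2916 - (4.748) = -4.4564.
D < 0, so the roots are the complex-conjugate pair z = (-b +/- i sqrt(-D)) / (2a) = -0.2275 +/- 0.8892i.
For a conjugate pair |z|^2 = z * conj(z) = (product of roots) = c/a = 1/(1.187) = 0.84246, so |z| = sqrt(0.84246) = 0.9179 for both roots.
Moduli of all roots: 0.9179, 0.9179.
All moduli strictly greater than 1? No.
Verdict: Not stationary.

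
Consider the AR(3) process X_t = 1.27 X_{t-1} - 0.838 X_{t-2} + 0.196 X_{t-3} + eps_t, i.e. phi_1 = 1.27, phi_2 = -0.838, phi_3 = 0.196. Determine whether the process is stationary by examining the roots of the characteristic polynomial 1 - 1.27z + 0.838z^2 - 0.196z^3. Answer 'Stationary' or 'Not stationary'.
\text{Stationary}

The AR(p) characteristic polynomial is P(z) = 1 - 1.27z + 0.838z^2 - 0.196z^3.
Stationarity requires all roots to lie outside the unit circle, i.e. |z| > 1 for every root.
Degree 3: look for a simple real root z0 first, then factor out (1 - z/z0) and solve the remaining quadratic.
Testing z0 = 2.5: P(2.5) = 1 + (-1.27)(2.5) + (0.838)(2.5)^2 + (-0.196)(2.5)^3
  = 1 + (-3.175) + (5.2375) + (-3.0625) = 0.  So z_0 = 2.5 is a root, |z_0| = 2.5.
Divide out the factor (1 - 0.4 z) = (1 - z/z0) (since 1/z0 = 0.4):
  P(z) = (1 - 0.4 z)(1 + (-0.87) z + (0.49) z^2)
  [check: z-coef -0.87 - (0.4) = -1.27; z^2-coef 0.49 - (0.4)(-0.87) = 0.838; z^3-coef -(0.4)(0.49) = -0.196.]
Remaining roots from the quadratic factor 1 + (-0.87) z + (0.49) z^2:
  Set 1 + (-0.87) z + (0.49) z^2 = 0, i.e. a z^2 + b z + c = 0 with a = 0.49, b = -0.87, c = 1.
  Discriminant D = b^2 - 4ac = (-0.87)^2 - 4*(0.49)*1 = 0.7569 - (1.96) = -1.2031.
  D < 0, so the roots are the complex-conjugate pair z = (-b +/- i sqrt(-D)) / (2a) = 0.8878 +/- 1.1192i.
  For a conjugate pair |z|^2 = z * conj(z) = (product of roots) = c/a = 1/(0.49) = 2.040816, so |z| = sqrt(2.040816) = 1.4286 for both roots.
Moduli of all roots: 2.5000, 1.4286, 1.4286.
All moduli strictly greater than 1? Yes.
Verdict: Stationary.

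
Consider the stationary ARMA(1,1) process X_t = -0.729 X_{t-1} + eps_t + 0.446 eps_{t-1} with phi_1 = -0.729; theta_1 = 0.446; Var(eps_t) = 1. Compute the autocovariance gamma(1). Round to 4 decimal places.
\gamma(1) = -0.4076

Multiply the model equation by X_{t-k} and take expectations. With theta_0 = psi_0 = 1 and psi_j the MA(infinity) weights, this gives
  gamma(k) - sum_i phi_i gamma(k-i) = c_k,
  c_k = sigma^2 * sum_{j=k..q} theta_j psi_{j-k}   (c_k = 0 for k > q),
using gamma(-m) = gamma(m).
psi-weights needed (psi_j = theta_j + sum_i phi_i psi_{j-i}):
  psi_1 = theta_1 + phi_1 = 0.446 + (-0.729) = -0.283
Right-hand sides:
  c_0 = sigma^2 (1 + theta_1 psi_1) = 1 * (1 + (0.446)(-0.283)) = 1 * 0.873782 = 0.873782
  c_1 = sigma^2 theta_1 = 1 * (0.446) = 0.446
  c_2 = 0
Equations for k = 0 and k = 1 (AR order 1):
  gamma(0) = phi_1 gamma(1) + c_0
  gamma(1) = phi_1 gamma(0) + c_1
Substituting the second into the first: gamma(0) (1 - phi_1^2) = c_0 + phi_1 c_1, so
  gamma(0) = (c_0 + phi_1 c_1) / (1 - phi_1^2) = (0.873782 + (-0.729)(0.446)) / (1 - (-0.729)^2) = 0.548648 / 0.468559 = 1.170926.
  gamma(1) = phi_1 gamma(0) + c_1 = (-0.729)(1.170926) + (0.446) = -0.407605.
Therefore gamma(1) = -0.4076 (to 4 decimal places).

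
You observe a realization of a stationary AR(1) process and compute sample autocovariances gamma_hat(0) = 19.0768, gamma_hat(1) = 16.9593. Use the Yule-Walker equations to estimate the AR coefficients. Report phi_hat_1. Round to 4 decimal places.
\hat\phi_{1} = 0.8890

The Yule-Walker equations for an AR(p) process read, in matrix form,
  Gamma_p phi = r_p,   with   (Gamma_p)_{ij} = gamma(|i - j|),
                       (r_p)_i = gamma(i),   i,j = 1..p.
Substitute the sample gammas (Toeplitz matrix and right-hand side of size 1):
  Gamma_p = [[19.0768]]
  r_p     = [16.9593]
With p = 1 this is the single equation gamma(0) phi_1 = gamma(1):
  phi_hat_1 = gamma(1) / gamma(0) = 16.9593 / 19.0768 = 0.8890.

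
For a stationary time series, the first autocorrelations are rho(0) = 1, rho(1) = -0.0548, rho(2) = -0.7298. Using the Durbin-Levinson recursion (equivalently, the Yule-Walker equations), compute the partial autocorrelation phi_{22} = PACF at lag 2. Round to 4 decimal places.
\phi_{22} = -0.7350

The PACF at lag k is phi_{kk}, the last component of the solution
to the Yule-Walker system G_k phi = r_k where
  (G_k)_{ij} = rho(|i - j|), (r_k)_i = rho(i), i,j = 1..k.
Equivalently, Durbin-Levinson gives phi_{kk} iteratively:
  phi_{11} = rho(1)
  phi_{kk} = [rho(k) - sum_{j=1..k-1} phi_{k-1,j} rho(k-j)]
            / [1 - sum_{j=1..k-1} phi_{k-1,j} rho(j)],
  phi_{k,j} = phi_{k-1,j} - phi_{kk} phi_{k-1,k-j},  j = 1..k-1.
Step k = 1:
  phi_11 = rho(1) = -0.0548.
Step k = 2:
  phi_22 = [rho(2) - phi_11 rho(1)] / [1 - phi_11 rho(1)] = [-0.7298 - (-0.0548)(-0.0548)] / [1 - (-0.0548)(-0.0548)]
         = -0.73280304 / 0.99699696 = -0.735.
Therefore phi_{22} = -0.7350.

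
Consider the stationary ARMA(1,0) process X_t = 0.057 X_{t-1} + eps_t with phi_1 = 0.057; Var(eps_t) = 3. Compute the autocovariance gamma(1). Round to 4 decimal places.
\gamma(1) = 0.1716

Multiply the model equation by X_{t-k} and take expectations. With theta_0 = psi_0 = 1 and psi_j the MA(infinity) weights, this gives
  gamma(k) - sum_i phi_i gamma(k-i) = c_k,
  c_k = sigma^2 * sum_{j=k..q} theta_j psi_{j-k}   (c_k = 0 for k > q),
using gamma(-m) = gamma(m).
Pure AR (q = 0): c_0 = sigma^2 = 3, c_k = 0 for k >= 1.
Equations for k = 0 and k = 1 (AR order 1):
  gamma(0) = phi_1 gamma(1) + c_0
  gamma(1) = phi_1 gamma(0) + c_1
Substituting the second into the first: gamma(0) (1 - phi_1^2) = c_0 + phi_1 c_1, so
  gamma(0) = c_0 / (1 - phi_1^2) = 3 / (1 - (0.057)^2) = 3 / 0.996751 = 3.009779.
  gamma(1) = phi_1 gamma(0) = (0.057)(3.009779) = 0.171557.
Therefore gamma(1) = 0.1716 (to 4 decimal places).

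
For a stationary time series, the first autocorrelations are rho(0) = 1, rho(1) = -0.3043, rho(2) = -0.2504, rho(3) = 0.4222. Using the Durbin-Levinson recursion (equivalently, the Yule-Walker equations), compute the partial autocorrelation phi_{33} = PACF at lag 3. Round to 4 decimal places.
\phi_{33} = 0.2599

The PACF at lag k is phi_{kk}, the last component of the solution
to the Yule-Walker system G_k phi = r_k where
  (G_k)_{ij} = rho(|i - j|), (r_k)_i = rho(i), i,j = 1..k.
Equivalently, Durbin-Levinson gives phi_{kk} iteratively:
  phi_{11} = rho(1)
  phi_{kk} = [rho(k) - sum_{j=1..k-1} phi_{k-1,j} rho(k-j)]
            / [1 - sum_{j=1..k-1} phi_{k-1,j} rho(j)],
  phi_{k,j} = phi_{k-1,j} - phi_{kk} phi_{k-1,k-j},  j = 1..k-1.
Step k = 1:
  phi_11 = rho(1) = -0.3043.
Step k = 2:
  phi_22 = [rho(2) - phi_11 rho(1)] / [1 - phi_11 rho(1)] = [-0.2504 - (-0.3043)(-0.3043)] / [1 - (-0.3043)(-0.3043)]
         = -0.34299849 / 0.90740151 = -0.378001.
  Update: phi_21 = phi_11 - phi_22 phi_11 = -0.3043 - (-0.378001)(-0.3043) = -0.419326.
Step k = 3:
  phi_33 = [rho(3) - phi_21 rho(2) - phi_22 rho(1)] / [1 - phi_21 rho(1) - phi_22 rho(2)]
    numerator   = 0.4222 - (-0.419326)(-0.2504) - (-0.378001)(-0.3043) = 0.20217522
    denominator = 1 - (-0.419326)(-0.3043) - (-0.378001)(-0.2504) = 0.77774781
  phi_33 = 0.20217522 / 0.77774781 = 0.2599.
Therefore phi_{33} = 0.2599.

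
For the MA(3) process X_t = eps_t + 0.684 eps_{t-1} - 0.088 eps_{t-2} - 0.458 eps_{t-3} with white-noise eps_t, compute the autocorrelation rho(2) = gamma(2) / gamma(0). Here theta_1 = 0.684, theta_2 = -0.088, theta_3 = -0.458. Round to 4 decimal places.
\rho(2) = -0.2381

For an MA(q) process with theta_0 = 1, the autocovariance is
  gamma(k) = sigma^2 * sum_{i=0..q-k} theta_i * theta_{i+k},
and rho(k) = gamma(k) / gamma(0). Sigma^2 cancels.
  numerator   = (1)*(-0.088) + (0.684)*(-0.458) = -0.401272.
  denominator = (1)^2 + (0.684)^2 + (-0.088)^2 + (-0.458)^2 = 1.685364.
  rho(2) = -0.401272 / 1.685364 = -0.2381.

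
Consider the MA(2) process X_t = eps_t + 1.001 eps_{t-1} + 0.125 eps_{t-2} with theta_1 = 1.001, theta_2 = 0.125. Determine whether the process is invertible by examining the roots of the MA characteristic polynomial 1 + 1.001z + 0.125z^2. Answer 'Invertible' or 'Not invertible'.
\text{Invertible}

The MA(q) characteristic polynomial is P(z) = 1 + 1.001z + 0.125z^2.
Invertibility requires all roots to lie outside the unit circle, i.e. |z| > 1 for every root.
Set 1 + (1.001) z + (0.125) z^2 = 0, i.e. a z^2 + b z + c = 0 with a = 0.125, b = 1.001, c = 1.
Discriminant D = b^2 - 4ac = (1.001)^2 - 4*(0.125)*1 = 1.002001 - (0.5) = 0.502001.
D >= 0, so the roots are real: z = (-b +/- sqrt(D)) / (2a) = (-1.001 +/- 0.70852) / (0.25).
  z_1 = (-1.001 + 0.70852) / (0.25) = -1.1699,   |z_1| = 1.1699.
  z_2 = (-1.001 - 0.70852) / (0.25) = -6.8381,   |z_2| = 6.8381.
Moduli of all roots: 1.1699, 6.8381.
All moduli strictly greater than 1? Yes.
Verdict: Invertible.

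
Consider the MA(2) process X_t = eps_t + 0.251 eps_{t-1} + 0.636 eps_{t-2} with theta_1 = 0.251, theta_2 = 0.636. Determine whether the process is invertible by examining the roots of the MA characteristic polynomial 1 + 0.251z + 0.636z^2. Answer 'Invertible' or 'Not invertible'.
\text{Invertible}

The MA(q) characteristic polynomial is P(z) = 1 + 0.251z + 0.636z^2.
Invertibility requires all roots to lie outside the unit circle, i.e. |z| > 1 for every root.
Set 1 + (0.251) z + (0.636) z^2 = 0, i.e. a z^2 + b z + c = 0 with a = 0.636, b = 0.251, c = 1.
Discriminant D = b^2 - 4ac = (0.251)^2 - 4*(0.636)*1 = 0.063001 - (2.544) = -2.480999.
D < 0, so the roots are the complex-conjugate pair z = (-b +/- i sqrt(-D)) / (2a) = -0.1973 +/- 1.2383i.
For a conjugate pair |z|^2 = z * conj(z) = (product of roots) = c/a = 1/(0.636) = 1.572327, so |z| = sqrt(1.572327) = 1.2539 for both roots.
Moduli of all roots: 1.2539, 1.2539.
All moduli strictly greater than 1? Yes.
Verdict: Invertible.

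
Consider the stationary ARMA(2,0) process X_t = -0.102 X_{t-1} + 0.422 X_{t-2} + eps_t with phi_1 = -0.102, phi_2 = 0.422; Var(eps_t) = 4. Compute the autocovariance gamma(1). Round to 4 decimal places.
\gamma(1) = -0.8864

Multiply the model equation by X_{t-k} and take expectations. With theta_0 = psi_0 = 1 and psi_j the MA(infinity) weights, this gives
  gamma(k) - sum_i phi_i gamma(k-i) = c_k,
  c_k = sigma^2 * sum_{j=k..q} theta_j psi_{j-k}   (c_k = 0 for k > q),
using gamma(-m) = gamma(m).
Pure AR (q = 0): c_0 = sigma^2 = 4, c_k = 0 for k >= 1.
Equations for k = 0, 1, 2 (AR order 2, c_2 = 0):
  (E0) gamma(0) = phi_1 gamma(1) + phi_2 gamma(2) + c_0
  (E1) gamma(1) = phi_1 gamma(0) + phi_2 gamma(1) + c_1
  (E2) gamma(2) = phi_1 gamma(1) + phi_2 gamma(0)
From (E1): gamma(1) = A gamma(0) + B with
  A = phi_1 / (1 - phi_2) = -0.102 / 0.578 = -0.176471,   B = c_1 / (1 - phi_2) = 0 / 0.578 = 0.
Insert (E2) into (E0): gamma(0) (1 - phi_2^2) = phi_1 (1 + phi_2) gamma(1) + c_0.
  phi_1 (1 + phi_2) = (-0.102)(1.422) = -0.145044,   1 - phi_2^2 = 0.821916.
Replace gamma(1) by A gamma(0) + B and collect gamma(0):
  gamma(0) [0.821916 - (-0.145044)(-0.176471)] = c_0 = 4
  gamma(0) * 0.79632 = 4
  gamma(0) = 4 / 0.79632 = 5.023106.
  gamma(1) = A gamma(0) = (-0.176471)(5.023106) = -0.886431.
Therefore gamma(1) = -0.8864 (to 4 decimal places).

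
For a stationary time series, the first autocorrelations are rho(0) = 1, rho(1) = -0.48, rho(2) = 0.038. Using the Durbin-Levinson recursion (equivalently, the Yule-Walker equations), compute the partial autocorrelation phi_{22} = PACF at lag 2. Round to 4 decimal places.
\phi_{22} = -0.2500

The PACF at lag k is phi_{kk}, the last component of the solution
to the Yule-Walker system G_k phi = r_k where
  (G_k)_{ij} = rho(|i - j|), (r_k)_i = rho(i), i,j = 1..k.
Equivalently, Durbin-Levinson gives phi_{kk} iteratively:
  phi_{11} = rho(1)
  phi_{kk} = [rho(k) - sum_{j=1..k-1} phi_{k-1,j} rho(k-j)]
            / [1 - sum_{j=1..k-1} phi_{k-1,j} rho(j)],
  phi_{k,j} = phi_{k-1,j} - phi_{kk} phi_{k-1,k-j},  j = 1..k-1.
Step k = 1:
  phi_11 = rho(1) = -0.48.
Step k = 2:
  phi_22 = [rho(2) - phi_11 rho(1)] / [1 - phi_11 rho(1)] = [0.038 - (-0.48)(-0.48)] / [1 - (-0.48)(-0.48)]
         = -0.1924 / 0.7696 = -0.25.
Therefore phi_{22} = -0.2500.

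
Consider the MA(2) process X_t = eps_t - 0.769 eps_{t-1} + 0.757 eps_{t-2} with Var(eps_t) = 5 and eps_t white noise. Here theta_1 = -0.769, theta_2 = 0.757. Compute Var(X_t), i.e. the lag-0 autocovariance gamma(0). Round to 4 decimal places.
\gamma(0) = 10.8221

For an MA(q) process X_t = eps_t + sum_i theta_i eps_{t-i} with
Var(eps_t) = sigma^2, the variance is
  gamma(0) = sigma^2 * (1 + sum_i theta_i^2).
  sum_i theta_i^2 = (-0.769)^2 + (0.757)^2 = 0.591361 + 0.573049 = 1.16441.
  gamma(0) = 5 * (1 + 1.16441) = 5 * 2.16441 = 10.82205, which rounds to 10.8221.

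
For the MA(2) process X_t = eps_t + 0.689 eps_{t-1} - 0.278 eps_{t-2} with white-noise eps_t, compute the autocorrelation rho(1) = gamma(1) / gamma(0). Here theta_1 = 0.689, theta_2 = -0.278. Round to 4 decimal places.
\rho(1) = 0.3205

For an MA(q) process with theta_0 = 1, the autocovariance is
  gamma(k) = sigma^2 * sum_{i=0..q-k} theta_i * theta_{i+k},
and rho(k) = gamma(k) / gamma(0). Sigma^2 cancels.
  numerator   = (1)*(0.689) + (0.689)*(-0.278) = 0.497458.
  denominator = (1)^2 + (0.689)^2 + (-0.278)^2 = 1.552005.
  rho(1) = 0.497458 / 1.552005 = 0.3205.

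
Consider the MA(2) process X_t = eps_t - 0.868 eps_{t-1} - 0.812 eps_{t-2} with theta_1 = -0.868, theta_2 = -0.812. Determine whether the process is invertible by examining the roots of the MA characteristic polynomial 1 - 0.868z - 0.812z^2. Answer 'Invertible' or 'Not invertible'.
\text{Not invertible}

The MA(q) characteristic polynomial is P(z) = 1 - 0.868z - 0.812z^2.
Invertibility requires all roots to lie outside the unit circle, i.e. |z| > 1 for every root.
Set 1 + (-0.868) z + (-0.812) z^2 = 0, i.e. a z^2 + b z + c = 0 with a = -0.812, b = -0.868, c = 1.
Discriminant D = b^2 - 4ac = (-0.868)^2 - 4*(-0.812)*1 = 0.753424 - (-3.248) = 4.001424.
D >= 0, so the roots are real: z = (-b +/- sqrt(D)) / (2a) = (0.868 +/- 2.000356) / (-1.624).
  z_1 = (0.868 + 2.000356) / (-1.624) = -1.7662,   |z_1| = 1.7662.
  z_2 = (0.868 - 2.000356) / (-1.624) = 0.6973,   |z_2| = 0.6973.
Moduli of all roots: 1.7662, 0.6973.
All moduli strictly greater than 1? No.
Verdict: Not invertible.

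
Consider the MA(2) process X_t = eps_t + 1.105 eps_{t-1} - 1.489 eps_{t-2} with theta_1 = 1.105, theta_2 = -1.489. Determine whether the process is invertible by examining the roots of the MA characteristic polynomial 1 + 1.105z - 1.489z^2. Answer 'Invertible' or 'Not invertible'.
\text{Not invertible}

The MA(q) characteristic polynomial is P(z) = 1 + 1.105z - 1.489z^2.
Invertibility requires all roots to lie outside the unit circle, i.e. |z| > 1 for every root.
Set 1 + (1.105) z + (-1.489) z^2 = 0, i.e. a z^2 + b z + c = 0 with a = -1.489, b = 1.105, c = 1.
Discriminant D = b^2 - 4ac = (1.105)^2 - 4*(-1.489)*1 = 1.221025 - (-5.956) = 7.177025.
D >= 0, so the roots are real: z = (-b +/- sqrt(D)) / (2a) = (-1.105 +/- 2.678997) / (-2.978).
  z_1 = (-1.105 + 2.678997) / (-2.978) = -0.5285,   |z_1| = 0.5285.
  z_2 = (-1.105 - 2.678997) / (-2.978) = 1.2707,   |z_2| = 1.2707.
Moduli of all roots: 0.5285, 1.2707.
All moduli strictly greater than 1? No.
Verdict: Not invertible.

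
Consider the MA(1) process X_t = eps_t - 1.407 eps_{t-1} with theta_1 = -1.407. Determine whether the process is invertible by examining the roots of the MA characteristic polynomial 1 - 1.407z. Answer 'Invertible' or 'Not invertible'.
\text{Not invertible}

The MA(q) characteristic polynomial is P(z) = 1 - 1.407z.
Invertibility requires all roots to lie outside the unit circle, i.e. |z| > 1 for every root.
This is linear in z: 1 + (-1.407) z = 0  =>  z = -1/(-1.407) = 0.710732,  |z| = 0.710732.
Moduli of all roots: 0.7107.
All moduli strictly greater than 1? No.
Verdict: Not invertible.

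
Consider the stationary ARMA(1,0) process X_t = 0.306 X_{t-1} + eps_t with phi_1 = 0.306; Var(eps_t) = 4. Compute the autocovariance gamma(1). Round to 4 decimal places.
\gamma(1) = 1.3505

Multiply the model equation by X_{t-k} and take expectations. With theta_0 = psi_0 = 1 and psi_j the MA(infinity) weights, this gives
  gamma(k) - sum_i phi_i gamma(k-i) = c_k,
  c_k = sigma^2 * sum_{j=k..q} theta_j psi_{j-k}   (c_k = 0 for k > q),
using gamma(-m) = gamma(m).
Pure AR (q = 0): c_0 = sigma^2 = 4, c_k = 0 for k >= 1.
Equations for k = 0 and k = 1 (AR order 1):
  gamma(0) = phi_1 gamma(1) + c_0
  gamma(1) = phi_1 gamma(0) + c_1
Substituting the second into the first: gamma(0) (1 - phi_1^2) = c_0 + phi_1 c_1, so
  gamma(0) = c_0 / (1 - phi_1^2) = 4 / (1 - (0.306)^2) = 4 / 0.906364 = 4.413238.
  gamma(1) = phi_1 gamma(0) = (0.306)(4.413238) = 1.350451.
Therefore gamma(1) = 1.3505 (to 4 decimal places).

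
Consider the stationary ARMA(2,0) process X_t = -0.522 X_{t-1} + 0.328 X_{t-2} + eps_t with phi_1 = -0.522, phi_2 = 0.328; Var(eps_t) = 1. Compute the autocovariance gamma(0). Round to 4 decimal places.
\gamma(0) = 2.8254

Multiply the model equation by X_{t-k} and take expectations. With theta_0 = psi_0 = 1 and psi_j the MA(infinity) weights, this gives
  gamma(k) - sum_i phi_i gamma(k-i) = c_k,
  c_k = sigma^2 * sum_{j=k..q} theta_j psi_{j-k}   (c_k = 0 for k > q),
using gamma(-m) = gamma(m).
Pure AR (q = 0): c_0 = sigma^2 = 1, c_k = 0 for k >= 1.
Equations for k = 0, 1, 2 (AR order 2, c_2 = 0):
  (E0) gamma(0) = phi_1 gamma(1) + phi_2 gamma(2) + c_0
  (E1) gamma(1) = phi_1 gamma(0) + phi_2 gamma(1) + c_1
  (E2) gamma(2) = phi_1 gamma(1) + phi_2 gamma(0)
From (E1): gamma(1) = A gamma(0) + B with
  A = phi_1 / (1 - phi_2) = -0.522 / 0.672 = -0.776786,   B = c_1 / (1 - phi_2) = 0 / 0.672 = 0.
Insert (E2) into (E0): gamma(0) (1 - phi_2^2) = phi_1 (1 + phi_2) gamma(1) + c_0.
  phi_1 (1 + phi_2) = (-0.522)(1.328) = -0.693216,   1 - phi_2^2 = 0.892416.
Replace gamma(1) by A gamma(0) + B and collect gamma(0):
  gamma(0) [0.892416 - (-0.693216)(-0.776786)] = c_0 = 1
  gamma(0) * 0.353936 = 1
  gamma(0) = 1 / 0.353936 = 2.825372.
Therefore gamma(0) = 2.8254 (to 4 decimal places).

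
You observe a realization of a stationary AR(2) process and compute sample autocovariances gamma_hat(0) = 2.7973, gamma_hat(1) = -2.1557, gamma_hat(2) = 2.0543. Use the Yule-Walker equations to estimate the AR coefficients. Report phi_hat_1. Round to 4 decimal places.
\hat\phi_{1} = -0.5040

The Yule-Walker equations for an AR(p) process read, in matrix form,
  Gamma_p phi = r_p,   with   (Gamma_p)_{ij} = gamma(|i - j|),
                       (r_p)_i = gamma(i),   i,j = 1..p.
Substitute the sample gammas (Toeplitz matrix and right-hand side of size 2):
  Gamma_p = [[2.7973, -2.1557], [-2.1557, 2.7973]]
  r_p     = [-2.1557, 2.0543]
Written out:
  2.7973 phi_1 - 2.1557 phi_2 = -2.1557
  -2.1557 phi_1 + 2.7973 phi_2 = 2.0543
Solve by Cramer's rule:
  det = gamma(0)^2 - gamma(1)^2 = (2.7973)^2 - (-2.1557)^2 = 7.82488729 - 4.64704249 = 3.1778448
  phi_hat_1 = [gamma(1) gamma(0) - gamma(1) gamma(2)] / det = [(-2.1557)(2.7973) - (-2.1557)(2.0543)] / 3.1778448 = -1.6016851 / 3.1778448 = -0.504
  phi_hat_2 = [gamma(0) gamma(2) - gamma(1)^2] / det = [(2.7973)(2.0543) - (-2.1557)^2] / 3.1778448 = 1.0994509 / 3.1778448 = 0.346
So phi_hat = [-0.5040, 0.3460].
Therefore phi_hat_1 = -0.5040.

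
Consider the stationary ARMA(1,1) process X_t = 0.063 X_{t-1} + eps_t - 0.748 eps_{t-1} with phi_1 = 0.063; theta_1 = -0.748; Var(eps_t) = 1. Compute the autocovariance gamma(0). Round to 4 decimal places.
\gamma(0) = 1.4711

Multiply the model equation by X_{t-k} and take expectations. With theta_0 = psi_0 = 1 and psi_j the MA(infinity) weights, this gives
  gamma(k) - sum_i phi_i gamma(k-i) = c_k,
  c_k = sigma^2 * sum_{j=k..q} theta_j psi_{j-k}   (c_k = 0 for k > q),
using gamma(-m) = gamma(m).
psi-weights needed (psi_j = theta_j + sum_i phi_i psi_{j-i}):
  psi_1 = theta_1 + phi_1 = -0.748 + (0.063) = -0.685
Right-hand sides:
  c_0 = sigma^2 (1 + theta_1 psi_1) = 1 * (1 + (-0.748)(-0.685)) = 1 * 1.51238 = 1.51238
  c_1 = sigma^2 theta_1 = 1 * (-0.748) = -0.748
  c_2 = 0
Equations for k = 0 and k = 1 (AR order 1):
  gamma(0) = phi_1 gamma(1) + c_0
  gamma(1) = phi_1 gamma(0) + c_1
Substituting the second into the first: gamma(0) (1 - phi_1^2) = c_0 + phi_1 c_1, so
  gamma(0) = (c_0 + phi_1 c_1) / (1 - phi_1^2) = (1.51238 + (0.063)(-0.748)) / (1 - (0.063)^2) = 1.465256 / 0.996031 = 1.471095.
Therefore gamma(0) = 1.4711 (to 4 decimal places).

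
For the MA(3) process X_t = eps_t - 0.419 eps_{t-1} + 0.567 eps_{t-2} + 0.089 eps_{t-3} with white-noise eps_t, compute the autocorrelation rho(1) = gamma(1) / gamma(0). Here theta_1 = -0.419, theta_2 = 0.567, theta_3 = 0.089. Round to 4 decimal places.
\rho(1) = -0.4027

For an MA(q) process with theta_0 = 1, the autocovariance is
  gamma(k) = sigma^2 * sum_{i=0..q-k} theta_i * theta_{i+k},
and rho(k) = gamma(k) / gamma(0). Sigma^2 cancels.
  numerator   = (1)*(-0.419) + (-0.419)*(0.567) + (0.567)*(0.089) = -0.60611.
  denominator = (1)^2 + (-0.419)^2 + (0.567)^2 + (0.089)^2 = 1.504971.
  rho(1) = -0.60611 / 1.504971 = -0.4027.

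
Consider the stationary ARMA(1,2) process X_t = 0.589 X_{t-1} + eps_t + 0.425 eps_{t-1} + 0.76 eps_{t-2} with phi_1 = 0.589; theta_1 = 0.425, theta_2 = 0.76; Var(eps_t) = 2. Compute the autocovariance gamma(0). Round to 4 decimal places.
\gamma(0) = 9.6977

Multiply the model equation by X_{t-k} and take expectations. With theta_0 = psi_0 = 1 and psi_j the MA(infinity) weights, this gives
  gamma(k) - sum_i phi_i gamma(k-i) = c_k,
  c_k = sigma^2 * sum_{j=k..q} theta_j psi_{j-k}   (c_k = 0 for k > q),
using gamma(-m) = gamma(m).
psi-weights needed (psi_j = theta_j + sum_i phi_i psi_{j-i}):
  psi_1 = theta_1 + phi_1 = 0.425 + (0.589) = 1.014
  psi_2 = theta_2 + phi_1 psi_1 = 0.76 + (0.589)(1.014) = 1.357246
Right-hand sides:
  c_0 = sigma^2 (1 + theta_1 psi_1 + theta_2 psi_2) = 2 * (1 + (0.425)(1.014) + (0.76)(1.357246)) = 2 * 2.462457 = 4.924914
  c_1 = sigma^2 (theta_1 + theta_2 psi_1) = 2 * (0.425 + (0.76)(1.014)) = 2.39128
  c_2 = sigma^2 theta_2 = 2 * (0.76) = 1.52
Equations for k = 0 and k = 1 (AR order 1):
  gamma(0) = phi_1 gamma(1) + c_0
  gamma(1) = phi_1 gamma(0) + c_1
Substituting the second into the first: gamma(0) (1 - phi_1^2) = c_0 + phi_1 c_1, so
  gamma(0) = (c_0 + phi_1 c_1) / (1 - phi_1^2) = (4.924914 + (0.589)(2.39128)) / (1 - (0.589)^2) = 6.333378 / 0.653079 = 9.697721.
Therefore gamma(0) = 9.6977 (to 4 decimal places).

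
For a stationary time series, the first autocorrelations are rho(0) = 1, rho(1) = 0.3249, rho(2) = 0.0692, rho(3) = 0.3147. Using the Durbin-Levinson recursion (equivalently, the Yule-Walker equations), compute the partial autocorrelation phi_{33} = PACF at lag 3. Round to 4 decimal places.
\phi_{33} = 0.3410

The PACF at lag k is phi_{kk}, the last component of the solution
to the Yule-Walker system G_k phi = r_k where
  (G_k)_{ij} = rho(|i - j|), (r_k)_i = rho(i), i,j = 1..k.
Equivalently, Durbin-Levinson gives phi_{kk} iteratively:
  phi_{11} = rho(1)
  phi_{kk} = [rho(k) - sum_{j=1..k-1} phi_{k-1,j} rho(k-j)]
            / [1 - sum_{j=1..k-1} phi_{k-1,j} rho(j)],
  phi_{k,j} = phi_{k-1,j} - phi_{kk} phi_{k-1,k-j},  j = 1..k-1.
Step k = 1:
  phi_11 = rho(1) = 0.3249.
Step k = 2:
  phi_22 = [rho(2) - phi_11 rho(1)] / [1 - phi_11 rho(1)] = [0.0692 - (0.3249)(0.3249)] / [1 - (0.3249)(0.3249)]
         = -0.03636001 / 0.89443999 = -0.040651.
  Update: phi_21 = phi_11 - phi_22 phi_11 = 0.3249 - (-0.040651)(0.3249) = 0.338108.
Step k = 3:
  phi_33 = [rho(3) - phi_21 rho(2) - phi_22 rho(1)] / [1 - phi_21 rho(1) - phi_22 rho(2)]
    numerator   = 0.3147 - (0.338108)(0.0692) - (-0.040651)(0.3249) = 0.30451051
    denominator = 1 - (0.338108)(0.3249) - (-0.040651)(0.0692) = 0.89296191
  phi_33 = 0.30451051 / 0.89296191 = 0.341.
Therefore phi_{33} = 0.3410.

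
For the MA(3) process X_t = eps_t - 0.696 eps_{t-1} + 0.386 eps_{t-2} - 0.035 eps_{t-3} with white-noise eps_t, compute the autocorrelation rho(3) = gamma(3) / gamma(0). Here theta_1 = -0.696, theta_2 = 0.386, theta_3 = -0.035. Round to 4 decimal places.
\rho(3) = -0.0214

For an MA(q) process with theta_0 = 1, the autocovariance is
  gamma(k) = sigma^2 * sum_{i=0..q-k} theta_i * theta_{i+k},
and rho(k) = gamma(k) / gamma(0). Sigma^2 cancels.
  numerator   = (1)*(-0.035) = -0.035.
  denominator = (1)^2 + (-0.696)^2 + (0.386)^2 + (-0.035)^2 = 1.634637.
  rho(3) = -0.035 / 1.634637 = -0.0214.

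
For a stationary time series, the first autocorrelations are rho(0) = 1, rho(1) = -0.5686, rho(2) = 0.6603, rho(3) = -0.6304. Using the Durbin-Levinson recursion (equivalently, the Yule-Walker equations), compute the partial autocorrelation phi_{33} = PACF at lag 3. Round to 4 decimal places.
\phi_{33} = -0.3120

The PACF at lag k is phi_{kk}, the last component of the solution
to the Yule-Walker system G_k phi = r_k where
  (G_k)_{ij} = rho(|i - j|), (r_k)_i = rho(i), i,j = 1..k.
Equivalently, Durbin-Levinson gives phi_{kk} iteratively:
  phi_{11} = rho(1)
  phi_{kk} = [rho(k) - sum_{j=1..k-1} phi_{k-1,j} rho(k-j)]
            / [1 - sum_{j=1..k-1} phi_{k-1,j} rho(j)],
  phi_{k,j} = phi_{k-1,j} - phi_{kk} phi_{k-1,k-j},  j = 1..k-1.
Step k = 1:
  phi_11 = rho(1) = -0.5686.
Step k = 2:
  phi_22 = [rho(2) - phi_11 rho(1)] / [1 - phi_11 rho(1)] = [0.6603 - (-0.5686)(-0.5686)] / [1 - (-0.5686)(-0.5686)]
         = 0.33699404 / 0.67669404 = 0.498001.
  Update: phi_21 = phi_11 - phi_22 phi_11 = -0.5686 - (0.498001)(-0.5686) = -0.285437.
Step k = 3:
  phi_33 = [rho(3) - phi_21 rho(2) - phi_22 rho(1)] / [1 - phi_21 rho(1) - phi_22 rho(2)]
    numerator   = -0.6304 - (-0.285437)(0.6603) - (0.498001)(-0.5686) = -0.1587629
    denominator = 1 - (-0.285437)(-0.5686) - (0.498001)(0.6603) = 0.5088708
  phi_33 = -0.1587629 / 0.5088708 = -0.312.
Therefore phi_{33} = -0.3120.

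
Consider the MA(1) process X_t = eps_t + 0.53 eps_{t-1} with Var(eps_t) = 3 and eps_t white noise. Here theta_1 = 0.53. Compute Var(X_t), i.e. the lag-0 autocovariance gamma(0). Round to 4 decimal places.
\gamma(0) = 3.8427

For an MA(q) process X_t = eps_t + sum_i theta_i eps_{t-i} with
Var(eps_t) = sigma^2, the variance is
  gamma(0) = sigma^2 * (1 + sum_i theta_i^2).
  sum_i theta_i^2 = (0.53)^2 = 0.2809.
  gamma(0) = 3 * (1 + 0.2809) = 3 * 1.2809 = 3.8427.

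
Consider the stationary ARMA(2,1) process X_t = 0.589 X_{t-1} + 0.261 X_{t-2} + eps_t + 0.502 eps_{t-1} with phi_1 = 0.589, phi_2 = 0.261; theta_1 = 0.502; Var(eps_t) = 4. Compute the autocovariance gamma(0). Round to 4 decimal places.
\gamma(0) = 24.1503

Multiply the model equation by X_{t-k} and take expectations. With theta_0 = psi_0 = 1 and psi_j the MA(infinity) weights, this gives
  gamma(k) - sum_i phi_i gamma(k-i) = c_k,
  c_k = sigma^2 * sum_{j=k..q} theta_j psi_{j-k}   (c_k = 0 for k > q),
using gamma(-m) = gamma(m).
psi-weights needed (psi_j = theta_j + sum_i phi_i psi_{j-i}):
  psi_1 = theta_1 + phi_1 = 0.502 + (0.589) = 1.091
Right-hand sides:
  c_0 = sigma^2 (1 + theta_1 psi_1) = 4 * (1 + (0.502)(1.091)) = 4 * 1.547682 = 6.190728
  c_1 = sigma^2 theta_1 = 4 * (0.502) = 2.008
  c_2 = 0
Equations for k = 0, 1, 2 (AR order 2, c_2 = 0):
  (E0) gamma(0) = phi_1 gamma(1) + phi_2 gamma(2) + c_0
  (E1) gamma(1) = phi_1 gamma(0) + phi_2 gamma(1) + c_1
  (E2) gamma(2) = phi_1 gamma(1) + phi_2 gamma(0)
From (E1): gamma(1) = A gamma(0) + B with
  A = phi_1 / (1 - phi_2) = 0.589 / 0.739 = 0.797023,   B = c_1 / (1 - phi_2) = 2.008 / 0.739 = 2.717185.
Insert (E2) into (E0): gamma(0) (1 - phi_2^2) = phi_1 (1 + phi_2) gamma(1) + c_0.
  phi_1 (1 + phi_2) = (0.589)(1.261) = 0.742729,   1 - phi_2^2 = 0.931879.
Replace gamma(1) by A gamma(0) + B and collect gamma(0):
  gamma(0) [0.931879 - (0.742729)(0.797023)] = (0.742729)(2.717185) + 6.190728
  gamma(0) * 0.339907 = 8.20886
  gamma(0) = 8.20886 / 0.339907 = 24.15032.
Therefore gamma(0) = 24.1503 (to 4 decimal places).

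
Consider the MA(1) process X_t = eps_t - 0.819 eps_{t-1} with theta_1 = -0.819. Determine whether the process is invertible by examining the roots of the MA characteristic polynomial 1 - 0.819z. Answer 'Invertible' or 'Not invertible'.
\text{Invertible}

The MA(q) characteristic polynomial is P(z) = 1 - 0.819z.
Invertibility requires all roots to lie outside the unit circle, i.e. |z| > 1 for every root.
This is linear in z: 1 + (-0.819) z = 0  =>  z = -1/(-0.819) = 1.221001,  |z| = 1.221001.
Moduli of all roots: 1.2210.
All moduli strictly greater than 1? Yes.
Verdict: Invertible.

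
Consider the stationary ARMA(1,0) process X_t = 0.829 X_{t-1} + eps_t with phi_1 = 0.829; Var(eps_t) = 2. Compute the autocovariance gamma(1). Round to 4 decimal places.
\gamma(1) = 5.3012

Multiply the model equation by X_{t-k} and take expectations. With theta_0 = psi_0 = 1 and psi_j the MA(infinity) weights, this gives
  gamma(k) - sum_i phi_i gamma(k-i) = c_k,
  c_k = sigma^2 * sum_{j=k..q} theta_j psi_{j-k}   (c_k = 0 for k > q),
using gamma(-m) = gamma(m).
Pure AR (q = 0): c_0 = sigma^2 = 2, c_k = 0 for k >= 1.
Equations for k = 0 and k = 1 (AR order 1):
  gamma(0) = phi_1 gamma(1) + c_0
  gamma(1) = phi_1 gamma(0) + c_1
Substituting the second into the first: gamma(0) (1 - phi_1^2) = c_0 + phi_1 c_1, so
  gamma(0) = c_0 / (1 - phi_1^2) = 2 / (1 - (0.829)^2) = 2 / 0.312759 = 6.3947.
  gamma(1) = phi_1 gamma(0) = (0.829)(6.3947) = 5.301206.
Therefore gamma(1) = 5.3012 (to 4 decimal places).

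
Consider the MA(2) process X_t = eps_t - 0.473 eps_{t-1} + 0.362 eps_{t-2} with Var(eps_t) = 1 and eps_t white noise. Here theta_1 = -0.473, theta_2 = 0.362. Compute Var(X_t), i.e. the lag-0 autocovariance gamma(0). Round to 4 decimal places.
\gamma(0) = 1.3548

For an MA(q) process X_t = eps_t + sum_i theta_i eps_{t-i} with
Var(eps_t) = sigma^2, the variance is
  gamma(0) = sigma^2 * (1 + sum_i theta_i^2).
  sum_i theta_i^2 = (-0.473)^2 + (0.362)^2 = 0.223729 + 0.131044 = 0.354773.
  gamma(0) = 1 * (1 + 0.354773) = 1 * 1.354773 = 1.354773, which rounds to 1.3548.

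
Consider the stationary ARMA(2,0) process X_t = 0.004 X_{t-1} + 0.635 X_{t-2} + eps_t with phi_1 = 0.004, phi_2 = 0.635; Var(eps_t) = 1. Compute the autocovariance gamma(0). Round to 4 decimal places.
\gamma(0) = 1.6759

Multiply the model equation by X_{t-k} and take expectations. With theta_0 = psi_0 = 1 and psi_j the MA(infinity) weights, this gives
  gamma(k) - sum_i phi_i gamma(k-i) = c_k,
  c_k = sigma^2 * sum_{j=k..q} theta_j psi_{j-k}   (c_k = 0 for k > q),
using gamma(-m) = gamma(m).
Pure AR (q = 0): c_0 = sigma^2 = 1, c_k = 0 for k >= 1.
Equations for k = 0, 1, 2 (AR order 2, c_2 = 0):
  (E0) gamma(0) = phi_1 gamma(1) + phi_2 gamma(2) + c_0
  (E1) gamma(1) = phi_1 gamma(0) + phi_2 gamma(1) + c_1
  (E2) gamma(2) = phi_1 gamma(1) + phi_2 gamma(0)
From (E1): gamma(1) = A gamma(0) + B with
  A = phi_1 / (1 - phi_2) = 0.004 / 0.365 = 0.010959,   B = c_1 / (1 - phi_2) = 0 / 0.365 = 0.
Insert (E2) into (E0): gamma(0) (1 - phi_2^2) = phi_1 (1 + phi_2) gamma(1) + c_0.
  phi_1 (1 + phi_2) = (0.004)(1.635) = 0.00654,   1 - phi_2^2 = 0.596775.
Replace gamma(1) by A gamma(0) + B and collect gamma(0):
  gamma(0) [0.596775 - (0.00654)(0.010959)] = c_0 = 1
  gamma(0) * 0.596703 = 1
  gamma(0) = 1 / 0.596703 = 1.675875.
Therefore gamma(0) = 1.6759 (to 4 decimal places).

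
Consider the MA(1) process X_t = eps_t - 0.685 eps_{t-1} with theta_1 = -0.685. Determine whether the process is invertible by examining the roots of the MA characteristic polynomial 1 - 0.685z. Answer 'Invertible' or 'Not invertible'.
\text{Invertible}

The MA(q) characteristic polynomial is P(z) = 1 - 0.685z.
Invertibility requires all roots to lie outside the unit circle, i.e. |z| > 1 for every root.
This is linear in z: 1 + (-0.685) z = 0  =>  z = -1/(-0.685) = 1.459854,  |z| = 1.459854.
Moduli of all roots: 1.4599.
All moduli strictly greater than 1? Yes.
Verdict: Invertible.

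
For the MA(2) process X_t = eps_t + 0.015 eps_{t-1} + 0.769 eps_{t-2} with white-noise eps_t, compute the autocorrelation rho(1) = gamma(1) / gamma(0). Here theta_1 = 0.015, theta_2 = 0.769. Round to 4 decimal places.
\rho(1) = 0.0167

For an MA(q) process with theta_0 = 1, the autocovariance is
  gamma(k) = sigma^2 * sum_{i=0..q-k} theta_i * theta_{i+k},
and rho(k) = gamma(k) / gamma(0). Sigma^2 cancels.
  numerator   = (1)*(0.015) + (0.015)*(0.769) = 0.026535.
  denominator = (1)^2 + (0.015)^2 + (0.769)^2 = 1.591586.
  rho(1) = 0.026535 / 1.591586 = 0.0167.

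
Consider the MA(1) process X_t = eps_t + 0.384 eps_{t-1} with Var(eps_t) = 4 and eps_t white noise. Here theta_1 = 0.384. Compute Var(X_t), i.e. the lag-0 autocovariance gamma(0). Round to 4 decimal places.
\gamma(0) = 4.5898

For an MA(q) process X_t = eps_t + sum_i theta_i eps_{t-i} with
Var(eps_t) = sigma^2, the variance is
  gamma(0) = sigma^2 * (1 + sum_i theta_i^2).
  sum_i theta_i^2 = (0.384)^2 = 0.147456.
  gamma(0) = 4 * (1 + 0.147456) = 4 * 1.147456 = 4.589824, which rounds to 4.5898.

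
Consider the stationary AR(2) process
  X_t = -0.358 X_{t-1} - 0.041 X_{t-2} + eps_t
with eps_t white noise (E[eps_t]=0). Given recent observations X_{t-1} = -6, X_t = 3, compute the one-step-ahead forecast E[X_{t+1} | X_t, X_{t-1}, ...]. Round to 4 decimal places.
E[X_{t+1} \mid \mathcal F_t] = -0.8280

For an AR(p) model X_t = c + sum_i phi_i X_{t-i} + eps_t, the
one-step-ahead conditional mean is
  E[X_{t+1} | X_t, ...] = c + sum_i phi_i X_{t+1-i}.
Substitute known values:
  E[X_{t+1} | ...] = (-0.358) * (3) + (-0.041) * (-6)
                   = -0.8280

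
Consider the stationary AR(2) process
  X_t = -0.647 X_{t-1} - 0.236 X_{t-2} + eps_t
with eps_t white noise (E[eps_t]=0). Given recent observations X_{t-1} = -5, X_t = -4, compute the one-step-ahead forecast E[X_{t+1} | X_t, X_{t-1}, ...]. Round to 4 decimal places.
E[X_{t+1} \mid \mathcal F_t] = 3.7680

For an AR(p) model X_t = c + sum_i phi_i X_{t-i} + eps_t, the
one-step-ahead conditional mean is
  E[X_{t+1} | X_t, ...] = c + sum_i phi_i X_{t+1-i}.
Substitute known values:
  E[X_{t+1} | ...] = (-0.647) * (-4) + (-0.236) * (-5)
                   = 3.7680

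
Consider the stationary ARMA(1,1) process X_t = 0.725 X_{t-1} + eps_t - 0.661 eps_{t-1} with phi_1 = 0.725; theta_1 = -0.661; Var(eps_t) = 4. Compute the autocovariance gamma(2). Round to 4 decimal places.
\gamma(2) = 0.2038

Multiply the model equation by X_{t-k} and take expectations. With theta_0 = psi_0 = 1 and psi_j the MA(infinity) weights, this gives
  gamma(k) - sum_i phi_i gamma(k-i) = c_k,
  c_k = sigma^2 * sum_{j=k..q} theta_j psi_{j-k}   (c_k = 0 for k > q),
using gamma(-m) = gamma(m).
psi-weights needed (psi_j = theta_j + sum_i phi_i psi_{j-i}):
  psi_1 = theta_1 + phi_1 = -0.661 + (0.725) = 0.064
Right-hand sides:
  c_0 = sigma^2 (1 + theta_1 psi_1) = 4 * (1 + (-0.661)(0.064)) = 4 * 0.957696 = 3.830784
  c_1 = sigma^2 theta_1 = 4 * (-0.661) = -2.644
  c_2 = 0
Equations for k = 0 and k = 1 (AR order 1):
  gamma(0) = phi_1 gamma(1) + c_0
  gamma(1) = phi_1 gamma(0) + c_1
Substituting the second into the first: gamma(0) (1 - phi_1^2) = c_0 + phi_1 c_1, so
  gamma(0) = (c_0 + phi_1 c_1) / (1 - phi_1^2) = (3.830784 + (0.725)(-2.644)) / (1 - (0.725)^2) = 1.913884 / 0.474375 = 4.034538.
  gamma(1) = phi_1 gamma(0) + c_1 = (0.725)(4.034538) + (-2.644) = 0.28104.
For k = 2 (> q): gamma(2) = phi_1 gamma(1) = (0.725)(0.28104) = 0.203754.
Therefore gamma(2) = 0.2038 (to 4 decimal places).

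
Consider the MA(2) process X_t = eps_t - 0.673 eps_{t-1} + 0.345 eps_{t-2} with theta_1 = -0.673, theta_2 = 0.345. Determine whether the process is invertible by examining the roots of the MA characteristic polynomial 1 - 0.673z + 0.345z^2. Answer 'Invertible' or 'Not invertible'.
\text{Invertible}

The MA(q) characteristic polynomial is P(z) = 1 - 0.673z + 0.345z^2.
Invertibility requires all roots to lie outside the unit circle, i.e. |z| > 1 for every root.
Set 1 + (-0.673) z + (0.345) z^2 = 0, i.e. a z^2 + b z + c = 0 with a = 0.345, b = -0.673, c = 1.
Discriminant D = b^2 - 4ac = (-0.673)^2 - 4*(0.345)*1 = 0.452929 - (1.38) = -0.927071.
D < 0, so the roots are the complex-conjugate pair z = (-b +/- i sqrt(-D)) / (2a) = 0.9754 +/- 1.3954i.
For a conjugate pair |z|^2 = z * conj(z) = (product of roots) = c/a = 1/(0.345) = 2.898551, so |z| = sqrt(2.898551) = 1.7025 for both roots.
Moduli of all roots: 1.7025, 1.7025.
All moduli strictly greater than 1? Yes.
Verdict: Invertible.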